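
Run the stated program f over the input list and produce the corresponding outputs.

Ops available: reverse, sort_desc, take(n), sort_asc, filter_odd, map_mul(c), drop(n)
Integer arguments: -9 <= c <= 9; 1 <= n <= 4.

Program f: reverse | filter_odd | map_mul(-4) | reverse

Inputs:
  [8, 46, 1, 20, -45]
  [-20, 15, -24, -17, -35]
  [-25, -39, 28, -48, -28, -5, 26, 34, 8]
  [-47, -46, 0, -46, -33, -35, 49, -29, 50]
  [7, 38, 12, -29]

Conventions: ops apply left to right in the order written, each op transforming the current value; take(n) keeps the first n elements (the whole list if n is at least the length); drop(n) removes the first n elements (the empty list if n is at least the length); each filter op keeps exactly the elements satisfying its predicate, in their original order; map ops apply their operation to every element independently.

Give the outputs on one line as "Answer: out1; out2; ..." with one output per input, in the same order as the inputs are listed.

[-4, 180]; [-60, 68, 140]; [100, 156, 20]; [188, 132, 140, -196, 116]; [-28, 116]

Execution, op by op:
  [8, 46, 1, 20, -45] -> [-45, 20, 1, 46, 8] -> [-45, 1] -> [180, -4] -> [-4, 180]
  [-20, 15, -24, -17, -35] -> [-35, -17, -24, 15, -20] -> [-35, -17, 15] -> [140, 68, -60] -> [-60, 68, 140]
  [-25, -39, 28, -48, -28, -5, 26, 34, 8] -> [8, 34, 26, -5, -28, -48, 28, -39, -25] -> [-5, -39, -25] -> [20, 156, 100] -> [100, 156, 20]
  [-47, -46, 0, -46, -33, -35, 49, -29, 50] -> [50, -29, 49, -35, -33, -46, 0, -46, -47] -> [-29, 49, -35, -33, -47] -> [116, -196, 140, 132, 188] -> [188, 132, 140, -196, 116]
  [7, 38, 12, -29] -> [-29, 12, 38, 7] -> [-29, 7] -> [116, -28] -> [-28, 116]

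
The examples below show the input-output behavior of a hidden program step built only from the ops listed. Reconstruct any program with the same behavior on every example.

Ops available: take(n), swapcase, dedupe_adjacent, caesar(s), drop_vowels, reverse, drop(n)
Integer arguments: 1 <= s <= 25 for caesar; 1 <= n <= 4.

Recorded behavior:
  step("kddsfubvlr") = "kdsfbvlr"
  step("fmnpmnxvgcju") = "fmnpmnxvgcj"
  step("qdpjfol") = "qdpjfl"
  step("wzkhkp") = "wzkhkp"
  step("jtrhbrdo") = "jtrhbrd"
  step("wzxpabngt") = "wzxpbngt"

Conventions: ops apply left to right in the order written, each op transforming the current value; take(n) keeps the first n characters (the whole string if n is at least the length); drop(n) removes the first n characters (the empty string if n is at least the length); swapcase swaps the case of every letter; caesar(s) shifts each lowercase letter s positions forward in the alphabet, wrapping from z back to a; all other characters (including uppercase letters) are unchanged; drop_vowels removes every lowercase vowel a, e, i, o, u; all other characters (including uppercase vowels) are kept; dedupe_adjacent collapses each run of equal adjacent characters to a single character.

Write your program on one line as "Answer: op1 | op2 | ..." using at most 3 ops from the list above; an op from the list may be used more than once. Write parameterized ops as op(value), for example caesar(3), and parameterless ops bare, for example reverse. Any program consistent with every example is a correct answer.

drop_vowels | dedupe_adjacent

Check, running the answer program on each example:
  "kddsfubvlr" -> "kddsfbvlr" -> "kdsfbvlr"
  "fmnpmnxvgcju" -> "fmnpmnxvgcj" -> "fmnpmnxvgcj"
  "qdpjfol" -> "qdpjfl" -> "qdpjfl"
  "wzkhkp" -> "wzkhkp" -> "wzkhkp"
  "jtrhbrdo" -> "jtrhbrd" -> "jtrhbrd"
  "wzxpabngt" -> "wzxpbngt" -> "wzxpbngt"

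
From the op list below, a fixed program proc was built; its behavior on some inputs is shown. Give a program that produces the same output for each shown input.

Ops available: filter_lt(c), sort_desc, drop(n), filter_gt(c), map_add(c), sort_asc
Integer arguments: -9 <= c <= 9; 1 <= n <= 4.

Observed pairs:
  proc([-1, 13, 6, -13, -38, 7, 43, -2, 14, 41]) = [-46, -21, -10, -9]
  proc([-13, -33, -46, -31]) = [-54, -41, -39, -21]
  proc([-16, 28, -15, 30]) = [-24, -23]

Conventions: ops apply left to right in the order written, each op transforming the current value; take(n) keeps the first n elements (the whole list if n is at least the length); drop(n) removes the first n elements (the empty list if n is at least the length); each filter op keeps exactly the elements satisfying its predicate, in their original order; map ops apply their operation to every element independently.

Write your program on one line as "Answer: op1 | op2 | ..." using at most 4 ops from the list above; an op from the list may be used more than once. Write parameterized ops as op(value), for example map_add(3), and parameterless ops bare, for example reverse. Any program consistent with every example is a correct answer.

sort_asc | map_add(-8) | filter_lt(-4)

Check, running the answer program on each example:
  [-1, 13, 6, -13, -38, 7, 43, -2, 14, 41] -> [-38, -13, -2, -1, 6, 7, 13, 14, 41, 43] -> [-46, -21, -10, -9, -2, -1, 5, 6, 33, 35] -> [-46, -21, -10, -9]
  [-13, -33, -46, -31] -> [-46, -33, -31, -13] -> [-54, -41, -39, -21] -> [-54, -41, -39, -21]
  [-16, 28, -15, 30] -> [-16, -15, 28, 30] -> [-24, -23, 20, 22] -> [-24, -23]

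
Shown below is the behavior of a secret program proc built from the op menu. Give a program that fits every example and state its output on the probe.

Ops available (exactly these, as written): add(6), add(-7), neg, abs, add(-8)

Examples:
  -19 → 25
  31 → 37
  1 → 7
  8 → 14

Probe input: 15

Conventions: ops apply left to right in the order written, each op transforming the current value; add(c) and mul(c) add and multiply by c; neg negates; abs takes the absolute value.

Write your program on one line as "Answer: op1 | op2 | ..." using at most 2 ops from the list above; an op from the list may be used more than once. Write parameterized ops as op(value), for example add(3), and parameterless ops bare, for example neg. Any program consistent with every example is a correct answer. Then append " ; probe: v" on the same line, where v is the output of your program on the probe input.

abs | add(6) ; probe: 21

Check, running the answer program on each example:
  -19 -> 19 -> 25
  31 -> 31 -> 37
  1 -> 1 -> 7
  8 -> 8 -> 14
  probe: 15 -> 15 -> 21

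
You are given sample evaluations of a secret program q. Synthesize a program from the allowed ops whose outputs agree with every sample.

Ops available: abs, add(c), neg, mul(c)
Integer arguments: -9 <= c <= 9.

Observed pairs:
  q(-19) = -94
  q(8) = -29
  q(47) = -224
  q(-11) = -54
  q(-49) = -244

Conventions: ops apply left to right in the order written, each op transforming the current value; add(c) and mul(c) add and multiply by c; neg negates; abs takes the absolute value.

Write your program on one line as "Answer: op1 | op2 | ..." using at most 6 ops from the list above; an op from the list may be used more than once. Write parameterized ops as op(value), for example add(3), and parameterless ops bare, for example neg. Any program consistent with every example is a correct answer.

add(-1) | abs | neg | mul(5) | add(6)

Check, running the answer program on each example:
  -19 -> -20 -> 20 -> -20 -> -100 -> -94
  8 -> 7 -> 7 -> -7 -> -35 -> -29
  47 -> 46 -> 46 -> -46 -> -230 -> -224
  -11 -> -12 -> 12 -> -12 -> -60 -> -54
  -49 -> -50 -> 50 -> -50 -> -250 -> -244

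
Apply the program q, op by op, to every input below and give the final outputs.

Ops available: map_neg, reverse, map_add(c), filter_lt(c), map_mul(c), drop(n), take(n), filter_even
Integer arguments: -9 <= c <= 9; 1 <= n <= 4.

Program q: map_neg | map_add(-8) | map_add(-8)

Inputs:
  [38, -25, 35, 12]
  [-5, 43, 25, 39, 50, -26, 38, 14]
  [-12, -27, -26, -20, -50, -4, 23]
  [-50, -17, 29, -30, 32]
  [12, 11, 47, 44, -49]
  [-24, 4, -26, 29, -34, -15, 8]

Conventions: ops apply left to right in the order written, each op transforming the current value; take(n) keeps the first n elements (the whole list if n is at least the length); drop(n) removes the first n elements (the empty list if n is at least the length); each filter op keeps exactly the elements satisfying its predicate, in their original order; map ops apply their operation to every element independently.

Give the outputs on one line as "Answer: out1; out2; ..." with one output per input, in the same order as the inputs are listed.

[-54, 9, -51, -28]; [-11, -59, -41, -55, -66, 10, -54, -30]; [-4, 11, 10, 4, 34, -12, -39]; [34, 1, -45, 14, -48]; [-28, -27, -63, -60, 33]; [8, -20, 10, -45, 18, -1, -24]

Execution, op by op:
  [38, -25, 35, 12] -> [-38, 25, -35, -12] -> [-46, 17, -43, -20] -> [-54, 9, -51, -28]
  [-5, 43, 25, 39, 50, -26, 38, 14] -> [5, -43, -25, -39, -50, 26, -38, -14] -> [-3, -51, -33, -47, -58, 18, -46, -22] -> [-11, -59, -41, -55, -66, 10, -54, -30]
  [-12, -27, -26, -20, -50, -4, 23] -> [12, 27, 26, 20, 50, 4, -23] -> [4, 19, 18, 12, 42, -4, -31] -> [-4, 11, 10, 4, 34, -12, -39]
  [-50, -17, 29, -30, 32] -> [50, 17, -29, 30, -32] -> [42, 9, -37, 22, -40] -> [34, 1, -45, 14, -48]
  [12, 11, 47, 44, -49] -> [-12, -11, -47, -44, 49] -> [-20, -19, -55, -52, 41] -> [-28, -27, -63, -60, 33]
  [-24, 4, -26, 29, -34, -15, 8] -> [24, -4, 26, -29, 34, 15, -8] -> [16, -12, 18, -37, 26, 7, -16] -> [8, -20, 10, -45, 18, -1, -24]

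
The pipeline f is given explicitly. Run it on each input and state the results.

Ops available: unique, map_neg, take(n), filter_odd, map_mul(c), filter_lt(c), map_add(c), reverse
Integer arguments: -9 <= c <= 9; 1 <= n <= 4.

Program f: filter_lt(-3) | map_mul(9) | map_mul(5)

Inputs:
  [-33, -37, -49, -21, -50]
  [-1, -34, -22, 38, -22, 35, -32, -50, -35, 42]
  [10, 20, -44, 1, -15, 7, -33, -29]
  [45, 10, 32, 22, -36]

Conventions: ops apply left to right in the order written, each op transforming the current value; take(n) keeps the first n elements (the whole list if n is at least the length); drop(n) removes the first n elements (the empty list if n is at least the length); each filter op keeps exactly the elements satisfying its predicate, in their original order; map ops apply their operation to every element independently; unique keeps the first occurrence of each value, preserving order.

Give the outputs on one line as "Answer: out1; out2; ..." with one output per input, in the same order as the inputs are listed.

Execution, op by op:
  [-33, -37, -49, -21, -50] -> [-33, -37, -49, -21, -50] -> [-297, -333, -441, -189, -450] -> [-1485, -1665, -2205, -945, -2250]
  [-1, -34, -22, 38, -22, 35, -32, -50, -35, 42] -> [-34, -22, -22, -32, -50, -35] -> [-306, -198, -198, -288, -450, -315] -> [-1530, -990, -990, -1440, -2250, -1575]
  [10, 20, -44, 1, -15, 7, -33, -29] -> [-44, -15, -33, -29] -> [-396, -135, -297, -261] -> [-1980, -675, -1485, -1305]
  [45, 10, 32, 22, -36] -> [-36] -> [-324] -> [-1620]

[-1485, -1665, -2205, -945, -2250]; [-1530, -990, -990, -1440, -2250, -1575]; [-1980, -675, -1485, -1305]; [-1620]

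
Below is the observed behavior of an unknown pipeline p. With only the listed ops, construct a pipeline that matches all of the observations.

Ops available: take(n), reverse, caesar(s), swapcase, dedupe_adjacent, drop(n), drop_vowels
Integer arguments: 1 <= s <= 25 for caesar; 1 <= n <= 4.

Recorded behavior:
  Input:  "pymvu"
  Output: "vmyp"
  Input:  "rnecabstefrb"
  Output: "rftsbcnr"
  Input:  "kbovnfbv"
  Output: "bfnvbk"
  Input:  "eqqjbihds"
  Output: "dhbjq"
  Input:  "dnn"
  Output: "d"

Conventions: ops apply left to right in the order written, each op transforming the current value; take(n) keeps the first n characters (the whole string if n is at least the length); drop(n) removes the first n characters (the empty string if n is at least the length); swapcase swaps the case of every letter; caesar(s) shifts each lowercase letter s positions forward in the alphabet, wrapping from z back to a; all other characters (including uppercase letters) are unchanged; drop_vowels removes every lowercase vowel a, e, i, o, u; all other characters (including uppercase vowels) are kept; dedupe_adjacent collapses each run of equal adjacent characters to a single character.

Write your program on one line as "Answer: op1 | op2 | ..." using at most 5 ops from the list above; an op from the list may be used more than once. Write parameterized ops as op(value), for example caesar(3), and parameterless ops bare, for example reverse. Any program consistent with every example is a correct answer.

reverse | dedupe_adjacent | drop(1) | drop_vowels

Check, running the answer program on each example:
  "pymvu" -> "uvmyp" -> "uvmyp" -> "vmyp" -> "vmyp"
  "rnecabstefrb" -> "brfetsbacenr" -> "brfetsbacenr" -> "rfetsbacenr" -> "rftsbcnr"
  "kbovnfbv" -> "vbfnvobk" -> "vbfnvobk" -> "bfnvobk" -> "bfnvbk"
  "eqqjbihds" -> "sdhibjqqe" -> "sdhibjqe" -> "dhibjqe" -> "dhbjq"
  "dnn" -> "nnd" -> "nd" -> "d" -> "d"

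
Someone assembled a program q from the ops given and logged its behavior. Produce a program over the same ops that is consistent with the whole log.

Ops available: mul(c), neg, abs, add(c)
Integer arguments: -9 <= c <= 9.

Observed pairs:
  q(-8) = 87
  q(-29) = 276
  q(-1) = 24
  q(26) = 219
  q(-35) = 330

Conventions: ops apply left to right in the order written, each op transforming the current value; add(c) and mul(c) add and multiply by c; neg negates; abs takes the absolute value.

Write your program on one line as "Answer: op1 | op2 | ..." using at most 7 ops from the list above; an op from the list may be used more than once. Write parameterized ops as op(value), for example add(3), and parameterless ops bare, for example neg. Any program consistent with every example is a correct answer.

mul(-9) | add(4) | neg | add(-7) | add(-4) | abs

Check, running the answer program on each example:
  -8 -> 72 -> 76 -> -76 -> -83 -> -87 -> 87
  -29 -> 261 -> 265 -> -265 -> -272 -> -276 -> 276
  -1 -> 9 -> 13 -> -13 -> -20 -> -24 -> 24
  26 -> -234 -> -230 -> 230 -> 223 -> 219 -> 219
  -35 -> 315 -> 319 -> -319 -> -326 -> -330 -> 330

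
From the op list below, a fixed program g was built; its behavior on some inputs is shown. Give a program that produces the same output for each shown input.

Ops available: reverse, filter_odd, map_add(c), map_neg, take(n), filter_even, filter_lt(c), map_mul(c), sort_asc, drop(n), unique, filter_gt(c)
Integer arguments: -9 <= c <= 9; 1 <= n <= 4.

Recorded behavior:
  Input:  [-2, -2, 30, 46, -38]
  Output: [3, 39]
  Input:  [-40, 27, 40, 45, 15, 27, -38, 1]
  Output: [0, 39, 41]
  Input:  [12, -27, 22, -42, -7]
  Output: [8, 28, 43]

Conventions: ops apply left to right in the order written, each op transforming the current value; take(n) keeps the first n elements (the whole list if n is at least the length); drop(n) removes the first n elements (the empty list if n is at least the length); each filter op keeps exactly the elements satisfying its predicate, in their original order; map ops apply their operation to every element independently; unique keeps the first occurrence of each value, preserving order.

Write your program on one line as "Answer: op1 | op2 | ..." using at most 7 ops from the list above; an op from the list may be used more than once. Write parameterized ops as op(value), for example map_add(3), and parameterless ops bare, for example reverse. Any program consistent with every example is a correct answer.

sort_asc | map_neg | filter_gt(-8) | unique | reverse | map_add(1)

Check, running the answer program on each example:
  [-2, -2, 30, 46, -38] -> [-38, -2, -2, 30, 46] -> [38, 2, 2, -30, -46] -> [38, 2, 2] -> [38, 2] -> [2, 38] -> [3, 39]
  [-40, 27, 40, 45, 15, 27, -38, 1] -> [-40, -38, 1, 15, 27, 27, 40, 45] -> [40, 38, -1, -15, -27, -27, -40, -45] -> [40, 38, -1] -> [40, 38, -1] -> [-1, 38, 40] -> [0, 39, 41]
  [12, -27, 22, -42, -7] -> [-42, -27, -7, 12, 22] -> [42, 27, 7, -12, -22] -> [42, 27, 7] -> [42, 27, 7] -> [7, 27, 42] -> [8, 28, 43]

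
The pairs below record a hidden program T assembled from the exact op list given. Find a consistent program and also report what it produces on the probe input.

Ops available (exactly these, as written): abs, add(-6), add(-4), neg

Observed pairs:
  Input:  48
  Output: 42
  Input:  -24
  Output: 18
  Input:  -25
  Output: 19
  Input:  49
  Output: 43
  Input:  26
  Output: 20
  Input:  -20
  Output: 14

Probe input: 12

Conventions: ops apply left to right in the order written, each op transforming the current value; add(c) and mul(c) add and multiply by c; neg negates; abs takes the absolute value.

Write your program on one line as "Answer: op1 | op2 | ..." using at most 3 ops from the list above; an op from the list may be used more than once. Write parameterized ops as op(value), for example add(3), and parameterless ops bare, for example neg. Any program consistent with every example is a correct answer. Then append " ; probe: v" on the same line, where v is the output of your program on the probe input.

abs | add(-6) ; probe: 6

Check, running the answer program on each example:
  48 -> 48 -> 42
  -24 -> 24 -> 18
  -25 -> 25 -> 19
  49 -> 49 -> 43
  26 -> 26 -> 20
  -20 -> 20 -> 14
  probe: 12 -> 12 -> 6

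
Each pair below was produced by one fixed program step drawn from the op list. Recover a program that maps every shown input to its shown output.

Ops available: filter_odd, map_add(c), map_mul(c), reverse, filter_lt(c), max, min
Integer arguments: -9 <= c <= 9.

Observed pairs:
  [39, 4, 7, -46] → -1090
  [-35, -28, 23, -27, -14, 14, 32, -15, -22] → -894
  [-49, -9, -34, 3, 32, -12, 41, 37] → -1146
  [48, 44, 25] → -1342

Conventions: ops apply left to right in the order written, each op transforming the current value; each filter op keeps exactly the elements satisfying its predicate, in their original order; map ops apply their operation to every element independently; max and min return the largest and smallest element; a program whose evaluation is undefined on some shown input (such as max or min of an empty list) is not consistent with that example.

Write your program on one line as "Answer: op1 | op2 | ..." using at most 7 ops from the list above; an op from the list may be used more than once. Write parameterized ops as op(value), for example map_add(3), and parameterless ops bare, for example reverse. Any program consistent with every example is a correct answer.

map_mul(-7) | map_mul(2) | map_add(1) | reverse | map_mul(2) | min

Check, running the answer program on each example:
  [39, 4, 7, -46] -> [-273, -28, -49, 322] -> [-546, -56, -98, 644] -> [-545, -55, -97, 645] -> [645, -97, -55, -545] -> [1290, -194, -110, -1090] -> -1090
  [-35, -28, 23, -27, -14, 14, 32, -15, -22] -> [245, 196, -161, 189, 98, -98, -224, 105, 154] -> [490, 392, -322, 378, 196, -196, -448, 210, 308] -> [491, 393, -321, 379, 197, -195, -447, 211, 309] -> [309, 211, -447, -195, 197, 379, -321, 393, 491] -> [618, 422, -894, -390, 394, 758, -642, 786, 982] -> -894
  [-49, -9, -34, 3, 32, -12, 41, 37] -> [343, 63, 238, -21, -224, 84, -287, -259] -> [686, 126, 476, -42, -448, 168, -574, -518] -> [687, 127, 477, -41, -447, 169, -573, -517] -> [-517, -573, 169, -447, -41, 477, 127, 687] -> [-1034, -1146, 338, -894, -82, 954, 254, 1374] -> -1146
  [48, 44, 25] -> [-336, -308, -175] -> [-672, -616, -350] -> [-671, -615, -349] -> [-349, -615, -671] -> [-698, -1230, -1342] -> -1342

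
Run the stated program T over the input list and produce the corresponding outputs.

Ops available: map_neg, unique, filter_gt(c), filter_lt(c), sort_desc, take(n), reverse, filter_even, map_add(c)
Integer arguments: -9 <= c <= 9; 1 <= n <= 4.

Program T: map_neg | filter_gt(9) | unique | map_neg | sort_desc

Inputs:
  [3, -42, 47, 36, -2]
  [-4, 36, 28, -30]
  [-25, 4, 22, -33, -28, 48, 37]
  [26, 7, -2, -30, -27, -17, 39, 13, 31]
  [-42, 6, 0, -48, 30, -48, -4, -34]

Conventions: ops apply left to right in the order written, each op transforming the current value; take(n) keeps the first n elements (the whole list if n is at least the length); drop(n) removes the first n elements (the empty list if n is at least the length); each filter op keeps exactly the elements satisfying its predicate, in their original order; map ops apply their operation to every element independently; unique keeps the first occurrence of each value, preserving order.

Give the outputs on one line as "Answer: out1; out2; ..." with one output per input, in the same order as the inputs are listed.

[-42]; [-30]; [-25, -28, -33]; [-17, -27, -30]; [-34, -42, -48]

Execution, op by op:
  [3, -42, 47, 36, -2] -> [-3, 42, -47, -36, 2] -> [42] -> [42] -> [-42] -> [-42]
  [-4, 36, 28, -30] -> [4, -36, -28, 30] -> [30] -> [30] -> [-30] -> [-30]
  [-25, 4, 22, -33, -28, 48, 37] -> [25, -4, -22, 33, 28, -48, -37] -> [25, 33, 28] -> [25, 33, 28] -> [-25, -33, -28] -> [-25, -28, -33]
  [26, 7, -2, -30, -27, -17, 39, 13, 31] -> [-26, -7, 2, 30, 27, 17, -39, -13, -31] -> [30, 27, 17] -> [30, 27, 17] -> [-30, -27, -17] -> [-17, -27, -30]
  [-42, 6, 0, -48, 30, -48, -4, -34] -> [42, -6, 0, 48, -30, 48, 4, 34] -> [42, 48, 48, 34] -> [42, 48, 34] -> [-42, -48, -34] -> [-34, -42, -48]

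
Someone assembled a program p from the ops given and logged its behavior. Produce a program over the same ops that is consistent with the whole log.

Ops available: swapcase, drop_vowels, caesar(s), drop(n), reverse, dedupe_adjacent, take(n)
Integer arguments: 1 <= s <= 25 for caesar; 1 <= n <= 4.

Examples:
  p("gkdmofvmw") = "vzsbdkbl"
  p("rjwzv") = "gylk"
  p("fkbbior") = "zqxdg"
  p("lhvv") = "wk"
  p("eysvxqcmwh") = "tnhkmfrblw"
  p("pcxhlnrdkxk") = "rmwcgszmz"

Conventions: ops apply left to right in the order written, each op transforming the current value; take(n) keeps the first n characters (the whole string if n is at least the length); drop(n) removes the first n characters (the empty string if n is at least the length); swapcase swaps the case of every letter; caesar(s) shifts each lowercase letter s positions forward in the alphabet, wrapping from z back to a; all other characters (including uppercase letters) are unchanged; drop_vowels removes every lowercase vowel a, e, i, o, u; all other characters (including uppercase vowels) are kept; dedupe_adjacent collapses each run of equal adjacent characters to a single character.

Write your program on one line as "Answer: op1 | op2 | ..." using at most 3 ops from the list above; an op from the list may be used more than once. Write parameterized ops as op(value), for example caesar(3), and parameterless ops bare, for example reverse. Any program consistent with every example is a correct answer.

dedupe_adjacent | caesar(15) | drop_vowels

Check, running the answer program on each example:
  "gkdmofvmw" -> "gkdmofvmw" -> "vzsbdukbl" -> "vzsbdkbl"
  "rjwzv" -> "rjwzv" -> "gylok" -> "gylk"
  "fkbbior" -> "fkbior" -> "uzqxdg" -> "zqxdg"
  "lhvv" -> "lhv" -> "awk" -> "wk"
  "eysvxqcmwh" -> "eysvxqcmwh" -> "tnhkmfrblw" -> "tnhkmfrblw"
  "pcxhlnrdkxk" -> "pcxhlnrdkxk" -> "ermwacgszmz" -> "rmwcgszmz"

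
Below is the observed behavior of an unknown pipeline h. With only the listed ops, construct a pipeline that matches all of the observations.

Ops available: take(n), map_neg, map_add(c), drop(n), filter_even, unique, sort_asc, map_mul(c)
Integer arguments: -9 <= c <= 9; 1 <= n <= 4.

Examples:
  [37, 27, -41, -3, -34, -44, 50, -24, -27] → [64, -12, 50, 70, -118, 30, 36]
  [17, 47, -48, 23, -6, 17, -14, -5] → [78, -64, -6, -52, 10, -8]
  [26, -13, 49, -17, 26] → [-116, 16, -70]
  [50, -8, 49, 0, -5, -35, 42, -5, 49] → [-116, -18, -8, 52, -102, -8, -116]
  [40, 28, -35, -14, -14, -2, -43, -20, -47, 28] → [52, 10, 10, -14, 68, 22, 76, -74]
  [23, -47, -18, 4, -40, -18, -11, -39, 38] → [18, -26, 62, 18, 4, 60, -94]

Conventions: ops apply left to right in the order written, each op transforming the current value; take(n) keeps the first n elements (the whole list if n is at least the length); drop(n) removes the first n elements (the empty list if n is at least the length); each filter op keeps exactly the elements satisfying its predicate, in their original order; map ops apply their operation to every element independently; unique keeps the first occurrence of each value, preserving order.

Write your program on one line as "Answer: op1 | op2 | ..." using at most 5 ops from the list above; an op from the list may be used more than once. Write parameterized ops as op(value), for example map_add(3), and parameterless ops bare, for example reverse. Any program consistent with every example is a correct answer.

map_add(9) | map_neg | map_mul(-2) | drop(2) | map_neg

Check, running the answer program on each example:
  [37, 27, -41, -3, -34, -44, 50, -24, -27] -> [46, 36, -32, 6, -25, -35, 59, -15, -18] -> [-46, -36, 32, -6, 25, 35, -59, 15, 18] -> [92, 72, -64, 12, -50, -70, 118, -30, -36] -> [-64, 12, -50, -70, 118, -30, -36] -> [64, -12, 50, 70, -118, 30, 36]
  [17, 47, -48, 23, -6, 17, -14, -5] -> [26, 56, -39, 32, 3, 26, -5, 4] -> [-26, -56, 39, -32, -3, -26, 5, -4] -> [52, 112, -78, 64, 6, 52, -10, 8] -> [-78, 64, 6, 52, -10, 8] -> [78, -64, -6, -52, 10, -8]
  [26, -13, 49, -17, 26] -> [35, -4, 58, -8, 35] -> [-35, 4, -58, 8, -35] -> [70, -8, 116, -16, 70] -> [116, -16, 70] -> [-116, 16, -70]
  [50, -8, 49, 0, -5, -35, 42, -5, 49] -> [59, 1, 58, 9, 4, -26, 51, 4, 58] -> [-59, -1, -58, -9, -4, 26, -51, -4, -58] -> [118, 2, 116, 18, 8, -52, 102, 8, 116] -> [116, 18, 8, -52, 102, 8, 116] -> [-116, -18, -8, 52, -102, -8, -116]
  [40, 28, -35, -14, -14, -2, -43, -20, -47, 28] -> [49, 37, -26, -5, -5, 7, -34, -11, -38, 37] -> [-49, -37, 26, 5, 5, -7, 34, 11, 38, -37] -> [98, 74, -52, -10, -10, 14, -68, -22, -76, 74] -> [-52, -10, -10, 14, -68, -22, -76, 74] -> [52, 10, 10, -14, 68, 22, 76, -74]
  [23, -47, -18, 4, -40, -18, -11, -39, 38] -> [32, -38, -9, 13, -31, -9, -2, -30, 47] -> [-32, 38, 9, -13, 31, 9, 2, 30, -47] -> [64, -76, -18, 26, -62, -18, -4, -60, 94] -> [-18, 26, -62, -18, -4, -60, 94] -> [18, -26, 62, 18, 4, 60, -94]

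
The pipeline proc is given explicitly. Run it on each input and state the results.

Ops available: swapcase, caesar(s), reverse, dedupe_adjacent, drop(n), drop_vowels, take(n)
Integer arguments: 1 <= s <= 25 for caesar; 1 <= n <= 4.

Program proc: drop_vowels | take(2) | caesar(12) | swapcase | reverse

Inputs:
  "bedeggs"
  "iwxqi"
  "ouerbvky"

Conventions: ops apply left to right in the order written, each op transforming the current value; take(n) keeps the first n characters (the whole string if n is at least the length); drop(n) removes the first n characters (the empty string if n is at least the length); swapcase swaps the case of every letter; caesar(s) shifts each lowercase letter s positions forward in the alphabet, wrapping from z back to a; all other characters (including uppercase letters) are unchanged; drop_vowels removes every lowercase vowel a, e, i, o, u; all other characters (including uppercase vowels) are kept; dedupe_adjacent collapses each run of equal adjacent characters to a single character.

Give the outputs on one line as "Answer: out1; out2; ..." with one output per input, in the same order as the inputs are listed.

"PN"; "JI"; "ND"

Execution, op by op:
  "bedeggs" -> "bdggs" -> "bd" -> "np" -> "NP" -> "PN"
  "iwxqi" -> "wxq" -> "wx" -> "ij" -> "IJ" -> "JI"
  "ouerbvky" -> "rbvky" -> "rb" -> "dn" -> "DN" -> "ND"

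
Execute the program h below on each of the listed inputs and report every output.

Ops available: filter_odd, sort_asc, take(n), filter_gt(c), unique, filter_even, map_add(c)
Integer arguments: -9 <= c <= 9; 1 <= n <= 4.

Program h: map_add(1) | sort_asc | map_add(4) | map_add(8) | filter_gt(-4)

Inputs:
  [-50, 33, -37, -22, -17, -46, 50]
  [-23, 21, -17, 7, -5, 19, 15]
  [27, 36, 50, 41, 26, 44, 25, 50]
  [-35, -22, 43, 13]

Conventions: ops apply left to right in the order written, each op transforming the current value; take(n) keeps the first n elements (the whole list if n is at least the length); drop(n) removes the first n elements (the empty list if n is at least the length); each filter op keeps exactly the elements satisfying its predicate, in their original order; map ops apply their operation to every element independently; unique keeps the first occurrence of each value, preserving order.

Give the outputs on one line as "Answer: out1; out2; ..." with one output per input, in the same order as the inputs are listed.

[46, 63]; [8, 20, 28, 32, 34]; [38, 39, 40, 49, 54, 57, 63, 63]; [26, 56]

Execution, op by op:
  [-50, 33, -37, -22, -17, -46, 50] -> [-49, 34, -36, -21, -16, -45, 51] -> [-49, -45, -36, -21, -16, 34, 51] -> [-45, -41, -32, -17, -12, 38, 55] -> [-37, -33, -24, -9, -4, 46, 63] -> [46, 63]
  [-23, 21, -17, 7, -5, 19, 15] -> [-22, 22, -16, 8, -4, 20, 16] -> [-22, -16, -4, 8, 16, 20, 22] -> [-18, -12, 0, 12, 20, 24, 26] -> [-10, -4, 8, 20, 28, 32, 34] -> [8, 20, 28, 32, 34]
  [27, 36, 50, 41, 26, 44, 25, 50] -> [28, 37, 51, 42, 27, 45, 26, 51] -> [26, 27, 28, 37, 42, 45, 51, 51] -> [30, 31, 32, 41, 46, 49, 55, 55] -> [38, 39, 40, 49, 54, 57, 63, 63] -> [38, 39, 40, 49, 54, 57, 63, 63]
  [-35, -22, 43, 13] -> [-34, -21, 44, 14] -> [-34, -21, 14, 44] -> [-30, -17, 18, 48] -> [-22, -9, 26, 56] -> [26, 56]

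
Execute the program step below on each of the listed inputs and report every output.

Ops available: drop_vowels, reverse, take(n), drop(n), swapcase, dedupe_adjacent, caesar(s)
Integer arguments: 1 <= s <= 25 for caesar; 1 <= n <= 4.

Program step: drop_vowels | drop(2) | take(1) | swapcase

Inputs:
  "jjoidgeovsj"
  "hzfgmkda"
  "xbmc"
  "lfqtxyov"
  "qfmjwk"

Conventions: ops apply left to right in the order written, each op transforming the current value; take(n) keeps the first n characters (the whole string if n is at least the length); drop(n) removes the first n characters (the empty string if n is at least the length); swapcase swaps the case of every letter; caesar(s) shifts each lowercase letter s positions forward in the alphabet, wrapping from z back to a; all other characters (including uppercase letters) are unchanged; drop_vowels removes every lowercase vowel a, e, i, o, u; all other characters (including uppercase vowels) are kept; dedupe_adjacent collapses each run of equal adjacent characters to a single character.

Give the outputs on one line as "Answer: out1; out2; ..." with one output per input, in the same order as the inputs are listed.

Execution, op by op:
  "jjoidgeovsj" -> "jjdgvsj" -> "dgvsj" -> "d" -> "D"
  "hzfgmkda" -> "hzfgmkd" -> "fgmkd" -> "f" -> "F"
  "xbmc" -> "xbmc" -> "mc" -> "m" -> "M"
  "lfqtxyov" -> "lfqtxyv" -> "qtxyv" -> "q" -> "Q"
  "qfmjwk" -> "qfmjwk" -> "mjwk" -> "m" -> "M"

"D"; "F"; "M"; "Q"; "M"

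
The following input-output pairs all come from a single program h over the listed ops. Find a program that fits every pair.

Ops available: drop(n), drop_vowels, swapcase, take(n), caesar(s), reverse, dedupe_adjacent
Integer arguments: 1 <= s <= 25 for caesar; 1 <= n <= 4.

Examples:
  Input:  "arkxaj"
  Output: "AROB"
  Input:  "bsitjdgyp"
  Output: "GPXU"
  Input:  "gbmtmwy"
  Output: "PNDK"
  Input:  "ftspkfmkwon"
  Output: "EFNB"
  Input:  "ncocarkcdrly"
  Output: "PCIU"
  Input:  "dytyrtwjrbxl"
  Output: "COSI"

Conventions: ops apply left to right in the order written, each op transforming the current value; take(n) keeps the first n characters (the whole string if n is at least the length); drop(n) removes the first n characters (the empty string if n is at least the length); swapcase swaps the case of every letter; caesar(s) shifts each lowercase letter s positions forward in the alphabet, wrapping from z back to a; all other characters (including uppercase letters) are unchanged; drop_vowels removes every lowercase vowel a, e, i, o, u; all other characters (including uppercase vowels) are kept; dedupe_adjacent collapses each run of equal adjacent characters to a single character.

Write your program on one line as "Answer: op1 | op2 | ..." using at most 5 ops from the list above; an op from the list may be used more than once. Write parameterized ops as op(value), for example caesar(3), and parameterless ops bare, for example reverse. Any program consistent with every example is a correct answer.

caesar(17) | drop(2) | reverse | take(4) | swapcase

Check, running the answer program on each example:
  "arkxaj" -> "ribora" -> "bora" -> "arob" -> "arob" -> "AROB"
  "bsitjdgyp" -> "sjzkauxpg" -> "zkauxpg" -> "gpxuakz" -> "gpxu" -> "GPXU"
  "gbmtmwy" -> "xsdkdnp" -> "dkdnp" -> "pndkd" -> "pndk" -> "PNDK"
  "ftspkfmkwon" -> "wkjgbwdbnfe" -> "jgbwdbnfe" -> "efnbdwbgj" -> "efnb" -> "EFNB"
  "ncocarkcdrly" -> "etftribtuicp" -> "ftribtuicp" -> "pciutbirtf" -> "pciu" -> "PCIU"
  "dytyrtwjrbxl" -> "upkpiknaisoc" -> "kpiknaisoc" -> "cosiankipk" -> "cosi" -> "COSI"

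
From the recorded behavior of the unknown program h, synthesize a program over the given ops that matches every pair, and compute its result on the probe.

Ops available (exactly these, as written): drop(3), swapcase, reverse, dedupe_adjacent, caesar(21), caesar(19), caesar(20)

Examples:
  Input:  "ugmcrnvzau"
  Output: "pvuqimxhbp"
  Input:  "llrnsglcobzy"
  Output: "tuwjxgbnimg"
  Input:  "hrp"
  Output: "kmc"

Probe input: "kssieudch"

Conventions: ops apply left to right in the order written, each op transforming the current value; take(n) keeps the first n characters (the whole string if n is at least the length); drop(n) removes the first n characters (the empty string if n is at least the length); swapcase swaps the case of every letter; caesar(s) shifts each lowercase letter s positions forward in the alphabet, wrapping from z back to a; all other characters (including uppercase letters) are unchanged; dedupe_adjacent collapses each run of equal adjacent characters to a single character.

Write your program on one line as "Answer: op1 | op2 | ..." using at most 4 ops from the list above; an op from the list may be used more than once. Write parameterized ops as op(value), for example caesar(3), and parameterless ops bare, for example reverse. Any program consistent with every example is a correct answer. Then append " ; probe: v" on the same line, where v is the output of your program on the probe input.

reverse | dedupe_adjacent | caesar(21) ; probe: "cxypzdnf"

Check, running the answer program on each example:
  "ugmcrnvzau" -> "uazvnrcmgu" -> "uazvnrcmgu" -> "pvuqimxhbp"
  "llrnsglcobzy" -> "yzboclgsnrll" -> "yzboclgsnrl" -> "tuwjxgbnimg"
  "hrp" -> "prh" -> "prh" -> "kmc"
  probe: "kssieudch" -> "hcdueissk" -> "hcdueisk" -> "cxypzdnf"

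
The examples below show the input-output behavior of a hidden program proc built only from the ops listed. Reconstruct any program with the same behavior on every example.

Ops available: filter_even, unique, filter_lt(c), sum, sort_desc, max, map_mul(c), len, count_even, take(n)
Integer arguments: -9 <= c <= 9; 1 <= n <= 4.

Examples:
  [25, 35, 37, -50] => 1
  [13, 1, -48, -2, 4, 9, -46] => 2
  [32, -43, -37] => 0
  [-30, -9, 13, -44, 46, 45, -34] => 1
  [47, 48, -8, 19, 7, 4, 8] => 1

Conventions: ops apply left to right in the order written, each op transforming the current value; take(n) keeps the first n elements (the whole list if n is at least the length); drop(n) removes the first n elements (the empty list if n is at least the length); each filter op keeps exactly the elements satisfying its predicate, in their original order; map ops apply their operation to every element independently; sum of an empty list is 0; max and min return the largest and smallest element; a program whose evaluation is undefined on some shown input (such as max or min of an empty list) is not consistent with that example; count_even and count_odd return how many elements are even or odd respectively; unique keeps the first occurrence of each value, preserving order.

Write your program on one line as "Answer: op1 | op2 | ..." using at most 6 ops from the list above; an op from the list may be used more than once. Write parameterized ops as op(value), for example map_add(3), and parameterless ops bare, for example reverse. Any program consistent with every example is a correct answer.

sort_desc | filter_lt(-3) | map_mul(9) | take(2) | count_even

Check, running the answer program on each example:
  [25, 35, 37, -50] -> [37, 35, 25, -50] -> [-50] -> [-450] -> [-450] -> 1
  [13, 1, -48, -2, 4, 9, -46] -> [13, 9, 4, 1, -2, -46, -48] -> [-46, -48] -> [-414, -432] -> [-414, -432] -> 2
  [32, -43, -37] -> [32, -37, -43] -> [-37, -43] -> [-333, -387] -> [-333, -387] -> 0
  [-30, -9, 13, -44, 46, 45, -34] -> [46, 45, 13, -9, -30, -34, -44] -> [-9, -30, -34, -44] -> [-81, -270, -306, -396] -> [-81, -270] -> 1
  [47, 48, -8, 19, 7, 4, 8] -> [48, 47, 19, 8, 7, 4, -8] -> [-8] -> [-72] -> [-72] -> 1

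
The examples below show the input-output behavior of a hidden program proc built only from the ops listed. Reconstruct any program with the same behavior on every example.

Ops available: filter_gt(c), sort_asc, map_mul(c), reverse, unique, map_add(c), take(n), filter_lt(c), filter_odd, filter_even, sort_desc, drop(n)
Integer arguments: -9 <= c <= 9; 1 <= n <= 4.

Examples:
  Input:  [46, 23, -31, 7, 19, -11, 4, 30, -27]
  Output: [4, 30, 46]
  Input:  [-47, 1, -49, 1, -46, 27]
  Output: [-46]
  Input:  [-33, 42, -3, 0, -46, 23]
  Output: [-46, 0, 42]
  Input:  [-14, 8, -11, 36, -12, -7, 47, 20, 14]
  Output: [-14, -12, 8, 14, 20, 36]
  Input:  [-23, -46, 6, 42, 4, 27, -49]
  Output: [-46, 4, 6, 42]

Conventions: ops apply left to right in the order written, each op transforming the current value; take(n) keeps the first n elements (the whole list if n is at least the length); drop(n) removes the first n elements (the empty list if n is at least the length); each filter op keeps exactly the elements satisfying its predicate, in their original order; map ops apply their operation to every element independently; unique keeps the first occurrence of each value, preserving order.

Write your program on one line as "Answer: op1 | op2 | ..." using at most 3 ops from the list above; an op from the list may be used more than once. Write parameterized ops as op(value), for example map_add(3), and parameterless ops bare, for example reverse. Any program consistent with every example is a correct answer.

filter_even | sort_asc

Check, running the answer program on each example:
  [46, 23, -31, 7, 19, -11, 4, 30, -27] -> [46, 4, 30] -> [4, 30, 46]
  [-47, 1, -49, 1, -46, 27] -> [-46] -> [-46]
  [-33, 42, -3, 0, -46, 23] -> [42, 0, -46] -> [-46, 0, 42]
  [-14, 8, -11, 36, -12, -7, 47, 20, 14] -> [-14, 8, 36, -12, 20, 14] -> [-14, -12, 8, 14, 20, 36]
  [-23, -46, 6, 42, 4, 27, -49] -> [-46, 6, 42, 4] -> [-46, 4, 6, 42]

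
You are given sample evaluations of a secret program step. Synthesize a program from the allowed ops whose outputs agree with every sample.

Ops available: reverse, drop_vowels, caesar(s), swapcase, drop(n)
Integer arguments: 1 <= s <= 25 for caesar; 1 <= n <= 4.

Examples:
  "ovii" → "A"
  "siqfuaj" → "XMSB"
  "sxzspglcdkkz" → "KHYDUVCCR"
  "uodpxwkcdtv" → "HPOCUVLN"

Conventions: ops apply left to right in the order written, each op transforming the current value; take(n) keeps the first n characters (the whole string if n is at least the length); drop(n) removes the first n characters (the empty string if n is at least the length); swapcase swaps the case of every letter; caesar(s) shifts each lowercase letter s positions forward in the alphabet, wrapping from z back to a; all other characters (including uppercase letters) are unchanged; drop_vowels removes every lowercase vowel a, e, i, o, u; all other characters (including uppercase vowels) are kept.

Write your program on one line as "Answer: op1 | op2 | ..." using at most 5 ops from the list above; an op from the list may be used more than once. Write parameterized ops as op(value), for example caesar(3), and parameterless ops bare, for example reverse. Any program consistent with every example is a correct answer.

caesar(4) | caesar(14) | swapcase | drop(3)

Check, running the answer program on each example:
  "ovii" -> "szmm" -> "gnaa" -> "GNAA" -> "A"
  "siqfuaj" -> "wmujyen" -> "kaixmsb" -> "KAIXMSB" -> "XMSB"
  "sxzspglcdkkz" -> "wbdwtkpghood" -> "kprkhyduvccr" -> "KPRKHYDUVCCR" -> "KHYDUVCCR"
  "uodpxwkcdtv" -> "yshtbaoghxz" -> "mgvhpocuvln" -> "MGVHPOCUVLN" -> "HPOCUVLN"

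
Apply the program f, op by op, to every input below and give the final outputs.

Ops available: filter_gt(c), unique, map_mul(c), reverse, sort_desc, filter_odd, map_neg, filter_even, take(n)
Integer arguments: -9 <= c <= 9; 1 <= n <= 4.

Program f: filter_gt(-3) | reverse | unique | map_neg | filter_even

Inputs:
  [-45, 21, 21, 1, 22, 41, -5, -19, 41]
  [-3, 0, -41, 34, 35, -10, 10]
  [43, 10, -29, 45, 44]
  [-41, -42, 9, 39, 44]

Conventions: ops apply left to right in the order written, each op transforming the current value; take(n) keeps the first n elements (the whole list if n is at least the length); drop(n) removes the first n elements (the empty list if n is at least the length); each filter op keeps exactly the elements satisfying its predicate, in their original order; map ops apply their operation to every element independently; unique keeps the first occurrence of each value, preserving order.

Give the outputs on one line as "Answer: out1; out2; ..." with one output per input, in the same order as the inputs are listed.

[-22]; [-10, -34, 0]; [-44, -10]; [-44]

Execution, op by op:
  [-45, 21, 21, 1, 22, 41, -5, -19, 41] -> [21, 21, 1, 22, 41, 41] -> [41, 41, 22, 1, 21, 21] -> [41, 22, 1, 21] -> [-41, -22, -1, -21] -> [-22]
  [-3, 0, -41, 34, 35, -10, 10] -> [0, 34, 35, 10] -> [10, 35, 34, 0] -> [10, 35, 34, 0] -> [-10, -35, -34, 0] -> [-10, -34, 0]
  [43, 10, -29, 45, 44] -> [43, 10, 45, 44] -> [44, 45, 10, 43] -> [44, 45, 10, 43] -> [-44, -45, -10, -43] -> [-44, -10]
  [-41, -42, 9, 39, 44] -> [9, 39, 44] -> [44, 39, 9] -> [44, 39, 9] -> [-44, -39, -9] -> [-44]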